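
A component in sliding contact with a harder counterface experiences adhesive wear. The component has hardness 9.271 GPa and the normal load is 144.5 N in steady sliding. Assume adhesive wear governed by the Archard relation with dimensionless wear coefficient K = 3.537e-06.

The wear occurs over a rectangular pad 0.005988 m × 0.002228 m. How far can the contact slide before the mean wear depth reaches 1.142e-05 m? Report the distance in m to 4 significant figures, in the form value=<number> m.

Intermediates appear rounded. Each operation carries exact precision, and rounded just once: 4 significant figures.
Hardness H = 9.271 GPa = 9.271e+09 Pa.
Contact area A = 0.005988 m × 0.002228 m = 1.334e-05 m².
Restated in SI base units: W = 144.5 N, H = 9.271e+09 Pa, K = 3.537e-06.
Wearable volume V_lim = h_lim·A = 1.142e-05 · 1.334e-05 = 1.524e-10 m³.
So the life L = V_lim·H/(K·W) = 1.524e-10 · 9.271e+09 / (3.537e-06 · 144.5) = 2764 m.

value=2764 m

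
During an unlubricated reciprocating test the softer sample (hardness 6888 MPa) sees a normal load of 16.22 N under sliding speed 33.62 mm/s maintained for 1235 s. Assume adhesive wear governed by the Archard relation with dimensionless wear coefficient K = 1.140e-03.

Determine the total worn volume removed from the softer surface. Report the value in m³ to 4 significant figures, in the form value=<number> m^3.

value=1.115e-10 m^3

Displayed values are rounded; all working math maintains full precision — rounded once at the end, at 4 significant figures.
Sliding speed v = 33.62 mm/s = 0.03362 m/s. Distance covered L = v·t = 0.03362 m/s × 1235 s = 41.52 m.
Hardness H = 6888 MPa = 6.888e+09 Pa.
In SI base units, W = 16.22 N, H = 6.888e+09 Pa, K = 1.140e-03.
By Archard's law, V = K·W·L/H = 1.140e-03 · 16.22 · 41.52 / 6.888e+09 = 1.115e-10 m³.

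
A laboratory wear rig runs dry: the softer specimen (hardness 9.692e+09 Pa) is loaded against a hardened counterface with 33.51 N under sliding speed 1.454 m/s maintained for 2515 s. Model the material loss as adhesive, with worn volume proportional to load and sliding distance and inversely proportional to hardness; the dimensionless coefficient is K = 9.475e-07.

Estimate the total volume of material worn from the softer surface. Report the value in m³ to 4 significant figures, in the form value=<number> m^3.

Every step carries exact precision — intermediate values are printed rounded — a single final rounding: four significant digits.
The distance L = v·t = 1.454 m/s × 2515 s = 3657 m.
Working in SI base units: W = 33.51 N, H = 9.692e+09 Pa, K = 9.475e-07.
The Archard volume V = K·W·L/H = 9.475e-07 · 33.51 · 3657 / 9.692e+09 = 1.198e-11 m³.

value=1.198e-11 m^3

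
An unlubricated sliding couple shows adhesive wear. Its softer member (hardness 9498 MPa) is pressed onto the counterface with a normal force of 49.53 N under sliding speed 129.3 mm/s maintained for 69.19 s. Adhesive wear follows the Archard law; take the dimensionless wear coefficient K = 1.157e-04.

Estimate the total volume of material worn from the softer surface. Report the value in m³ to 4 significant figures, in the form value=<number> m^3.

value=5.398e-12 m^3

The intermediates appear rounded — all arithmetic runs at full float precision; one final rounding, at four significant digits.
Convert: Sliding speed v = 129.3 mm/s = 0.1293 m/s. Total distance L = v·t = 0.1293 m/s × 69.19 s = 8.946 m.
Convert: Hardness H = 9498 MPa = 9.498e+09 Pa.
Expressed in SI base units: W = 49.53 N, H = 9.498e+09 Pa, K = 1.157e-04.
By Archard's law, V = K·W·L/H = 1.157e-04 · 49.53 · 8.946 / 9.498e+09 = 5.398e-12 m³.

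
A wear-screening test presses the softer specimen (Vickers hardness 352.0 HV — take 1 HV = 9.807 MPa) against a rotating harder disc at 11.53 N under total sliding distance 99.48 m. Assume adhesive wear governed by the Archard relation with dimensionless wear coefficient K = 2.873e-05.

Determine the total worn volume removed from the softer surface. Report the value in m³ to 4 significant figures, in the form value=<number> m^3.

The computation keeps exact precision — the intermediates are printed rounded — one last rounding: four significant figures.
Convert: Hardness H = 352.0 HV × 9.807 MPa/HV = 3452 MPa = 3.452e+09 Pa.
Restated in SI base units: W = 11.53 N, H = 3.452e+09 Pa, K = 2.873e-05.
Wear volume V = K·W·L/H = 2.873e-05 · 11.53 · 99.48 / 3.452e+09 = 9.546e-12 m³.

value=9.546e-12 m^3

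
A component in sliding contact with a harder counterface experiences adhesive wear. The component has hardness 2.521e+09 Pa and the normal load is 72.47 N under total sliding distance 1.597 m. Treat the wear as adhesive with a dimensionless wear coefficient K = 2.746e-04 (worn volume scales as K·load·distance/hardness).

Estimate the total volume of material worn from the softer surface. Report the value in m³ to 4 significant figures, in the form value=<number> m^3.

Displayed values are rounded; the computation maintains full precision; one last rounding, at 4 significant digits.
In SI base units, W = 72.47 N, H = 2.521e+09 Pa, K = 2.746e-04.
Wear volume V = K·W·L/H = 2.746e-04 · 72.47 · 1.597 / 2.521e+09 = 1.261e-11 m³.

value=1.261e-11 m^3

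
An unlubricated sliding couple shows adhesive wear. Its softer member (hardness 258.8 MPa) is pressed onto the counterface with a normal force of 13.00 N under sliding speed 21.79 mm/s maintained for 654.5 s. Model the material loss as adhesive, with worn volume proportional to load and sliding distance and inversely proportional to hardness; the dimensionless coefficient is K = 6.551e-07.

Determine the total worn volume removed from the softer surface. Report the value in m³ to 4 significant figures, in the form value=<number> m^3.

value=4.693e-13 m^3

The computation carries full float precision. The intermediates appear rounded, and one last rounding to four significant figures.
Convert: Sliding speed v = 21.79 mm/s = 0.02179 m/s. Sliding distance L = v·t = 0.02179 m/s × 654.5 s = 14.26 m.
Convert: Hardness H = 258.8 MPa = 2.588e+08 Pa.
In SI base units: W = 13.00 N, H = 2.588e+08 Pa, K = 6.551e-07.
By Archard's law, V = K·W·L/H = 6.551e-07 · 13.00 · 14.26 / 2.588e+08 = 4.693e-13 m³.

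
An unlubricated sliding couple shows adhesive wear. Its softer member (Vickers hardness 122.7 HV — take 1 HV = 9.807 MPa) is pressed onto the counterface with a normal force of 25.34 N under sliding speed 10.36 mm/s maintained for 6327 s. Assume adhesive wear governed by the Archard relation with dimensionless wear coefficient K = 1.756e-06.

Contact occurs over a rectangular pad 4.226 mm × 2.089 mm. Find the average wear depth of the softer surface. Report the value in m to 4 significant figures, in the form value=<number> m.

The intermediates appear rounded. All working math keeps full precision. Rounded once at the end: 4 significant figures.
Sliding speed v = 10.36 mm/s = 0.01036 m/s. The distance L = v·t = 0.01036 m/s × 6327 s = 65.55 m.
Hardness H = 122.7 HV × 9.807 MPa/HV = 1203 MPa = 1.203e+09 Pa.
Pad sides 4.226 mm × 2.089 mm = 0.004226 m × 0.002089 m. Contact area A = 0.004226 m × 0.002089 m = 8.828e-06 m².
Collected in SI base units: W = 25.34 N, H = 1.203e+09 Pa, K = 1.756e-06.
Archard volume V = K·W·L/H = 1.756e-06 · 25.34 · 65.55 / 1.203e+09 = 2.424e-12 m³.
Mean depth h = V/A = 2.424e-12 / 8.828e-06 = 2.746e-07 m.

value=2.746e-07 m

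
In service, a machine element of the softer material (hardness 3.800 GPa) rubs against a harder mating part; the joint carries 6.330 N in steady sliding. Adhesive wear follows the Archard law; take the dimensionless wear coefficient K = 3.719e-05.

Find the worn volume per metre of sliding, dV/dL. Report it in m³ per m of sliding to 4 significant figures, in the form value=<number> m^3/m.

value=6.195e-14 m^3/m

The intermediates are shown rounded — the computation maintains exact precision, and one last rounding to 4 significant digits.
Hardness H = 3.800 GPa = 3.800e+09 Pa.
SI base units throughout: W = 6.330 N, H = 3.800e+09 Pa, K = 3.719e-05.
Rate of wear dV/dL = K·W/H (no L dependence): 3.719e-05 · 6.330 / 3.800e+09 = 6.195e-14 m³/m.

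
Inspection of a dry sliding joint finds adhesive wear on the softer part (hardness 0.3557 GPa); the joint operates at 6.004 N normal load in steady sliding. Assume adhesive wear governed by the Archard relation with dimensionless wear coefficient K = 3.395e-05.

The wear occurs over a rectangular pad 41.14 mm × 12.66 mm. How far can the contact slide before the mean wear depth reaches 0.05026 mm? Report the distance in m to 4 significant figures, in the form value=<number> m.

value=4.568e+04 m

Intermediates are printed rounded, and the computation keeps full float precision, and a single final rounding: four significant figures.
Convert: Hardness H = 0.3557 GPa = 3.557e+08 Pa.
Convert: Pad sides 41.14 mm × 12.66 mm = 0.04114 m × 0.01266 m. Contact area A = 0.04114 m × 0.01266 m = 5.208e-04 m².
Convert: Depth limit h_lim = 0.05026 mm = 5.026e-05 m.
SI base units throughout: W = 6.004 N, H = 3.557e+08 Pa, K = 3.395e-05.
At the depth limit, V_lim = h_lim·A = 5.026e-05 · 5.208e-04 = 2.618e-08 m³.
Sliding life L = V_lim·H/(K·W) = 2.618e-08 · 3.557e+08 / (3.395e-05 · 6.004) = 4.568e+04 m.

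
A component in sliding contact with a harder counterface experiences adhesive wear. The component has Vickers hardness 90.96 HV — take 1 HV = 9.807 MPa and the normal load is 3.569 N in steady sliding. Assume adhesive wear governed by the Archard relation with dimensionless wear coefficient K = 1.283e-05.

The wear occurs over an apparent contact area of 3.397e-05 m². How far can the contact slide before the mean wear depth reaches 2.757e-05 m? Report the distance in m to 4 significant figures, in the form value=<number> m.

value=1.825e+04 m

Intermediate values are printed rounded, and the algebra carries full float precision. Rounded once at the end to four significant figures.
Hardness H = 90.96 HV × 9.807 MPa/HV = 892.0 MPa = 8.920e+08 Pa.
In SI base units: W = 3.569 N, H = 8.920e+08 Pa, K = 1.283e-05.
Volume at the limit: V_lim = h_lim·A = 2.757e-05 · 3.397e-05 = 9.366e-10 m³.
Thus life L = V_lim·H/(K·W) = 9.366e-10 · 8.920e+08 / (1.283e-05 · 3.569) = 1.825e+04 m.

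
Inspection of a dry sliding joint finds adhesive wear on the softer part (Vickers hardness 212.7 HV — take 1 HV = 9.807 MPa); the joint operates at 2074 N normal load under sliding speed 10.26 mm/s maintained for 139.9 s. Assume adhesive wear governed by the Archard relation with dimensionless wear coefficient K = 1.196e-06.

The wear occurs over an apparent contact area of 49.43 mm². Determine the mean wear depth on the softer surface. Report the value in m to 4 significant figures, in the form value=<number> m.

Intermediates are displayed rounded — each operation holds full precision, and rounded once at the end: four significant digits.
Convert: Sliding speed v = 10.26 mm/s = 0.01026 m/s. Total distance L = v·t = 0.01026 m/s × 139.9 s = 1.435 m.
Convert: Hardness H = 212.7 HV × 9.807 MPa/HV = 2086 MPa = 2.086e+09 Pa.
Convert: Contact area A = 49.43 mm² = 4.943e-05 m².
SI base units throughout: W = 2074 N, H = 2.086e+09 Pa, K = 1.196e-06.
By Archard's law, V = K·W·L/H = 1.196e-06 · 2074 · 1.435 / 2.086e+09 = 1.707e-12 m³.
Depth h = V/A = 1.707e-12 / 4.943e-05 = 3.453e-08 m.

value=3.453e-08 m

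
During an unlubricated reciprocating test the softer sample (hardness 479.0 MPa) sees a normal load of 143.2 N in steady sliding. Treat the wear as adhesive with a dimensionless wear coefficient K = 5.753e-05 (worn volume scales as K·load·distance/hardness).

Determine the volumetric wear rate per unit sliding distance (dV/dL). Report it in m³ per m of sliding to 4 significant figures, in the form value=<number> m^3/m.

Shown intermediates are rounded, and every step carries full float precision; one last rounding to 4 significant digits.
Convert: Hardness H = 479.0 MPa = 4.790e+08 Pa.
Working in SI base units: W = 143.2 N, H = 4.790e+08 Pa, K = 5.753e-05.
Wear rate dV/dL = K·W/H (no L dependence): 5.753e-05 · 143.2 / 4.790e+08 = 1.720e-11 m³/m.

value=1.720e-11 m^3/m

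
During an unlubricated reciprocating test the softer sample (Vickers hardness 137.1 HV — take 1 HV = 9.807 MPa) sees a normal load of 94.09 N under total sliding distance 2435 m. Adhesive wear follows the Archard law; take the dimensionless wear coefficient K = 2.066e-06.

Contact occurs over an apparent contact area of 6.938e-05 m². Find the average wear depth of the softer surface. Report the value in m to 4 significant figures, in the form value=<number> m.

Shown intermediates are rounded. All arithmetic runs at exact precision — a single final rounding: four significant figures.
Convert: Hardness H = 137.1 HV × 9.807 MPa/HV = 1345 MPa = 1.345e+09 Pa.
In SI base units: W = 94.09 N, H = 1.345e+09 Pa, K = 2.066e-06.
Volume removed: V = K·W·L/H = 2.066e-06 · 94.09 · 2435 / 1.345e+09 = 3.520e-10 m³.
Depth h = V/A = 3.520e-10 / 6.938e-05 = 5.074e-06 m.

value=5.074e-06 m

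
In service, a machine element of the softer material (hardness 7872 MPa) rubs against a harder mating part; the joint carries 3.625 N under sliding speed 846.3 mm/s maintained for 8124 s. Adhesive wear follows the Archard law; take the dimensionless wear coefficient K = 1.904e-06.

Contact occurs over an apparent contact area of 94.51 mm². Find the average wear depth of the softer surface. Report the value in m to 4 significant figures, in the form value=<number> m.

value=6.378e-08 m

The intermediates are printed rounded — all working math runs at full precision, and a lone final rounding to 4 significant digits.
Convert: Sliding speed v = 846.3 mm/s = 0.8463 m/s. Path length L = v·t = 0.8463 m/s × 8124 s = 6875 m.
Convert: Hardness H = 7872 MPa = 7.872e+09 Pa.
Convert: Contact area A = 94.51 mm² = 9.451e-05 m².
As SI base values: W = 3.625 N, H = 7.872e+09 Pa, K = 1.904e-06.
Archard relation: V = K·W·L/H = 1.904e-06 · 3.625 · 6875 / 7.872e+09 = 6.028e-12 m³.
Average depth h = V/A = 6.028e-12 / 9.451e-05 = 6.378e-08 m.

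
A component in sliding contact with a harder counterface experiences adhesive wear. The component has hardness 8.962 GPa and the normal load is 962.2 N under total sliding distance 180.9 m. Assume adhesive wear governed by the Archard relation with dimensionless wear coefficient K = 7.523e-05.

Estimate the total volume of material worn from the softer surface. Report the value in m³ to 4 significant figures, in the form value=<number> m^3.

Each operation runs at exact precision; the intermediates are displayed rounded; a lone final rounding, at 4 significant figures.
Convert: Hardness H = 8.962 GPa = 8.962e+09 Pa.
Collected in SI base units: W = 962.2 N, H = 8.962e+09 Pa, K = 7.523e-05.
Archard relation: V = K·W·L/H = 7.523e-05 · 962.2 · 180.9 / 8.962e+09 = 1.461e-09 m³.

value=1.461e-09 m^3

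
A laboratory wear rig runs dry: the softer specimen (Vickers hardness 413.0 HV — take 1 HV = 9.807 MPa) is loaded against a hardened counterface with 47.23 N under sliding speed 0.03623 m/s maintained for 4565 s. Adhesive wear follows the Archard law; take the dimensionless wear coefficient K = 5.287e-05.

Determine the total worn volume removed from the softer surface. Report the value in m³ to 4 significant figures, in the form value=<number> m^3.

value=1.020e-10 m^3

The intermediates are displayed rounded; every step maintains exact precision. Rounded once at the end to four significant figures.
Distance covered L = v·t = 0.03623 m/s × 4565 s = 165.4 m.
Hardness H = 413.0 HV × 9.807 MPa/HV = 4050 MPa = 4.050e+09 Pa.
Working in SI base units: W = 47.23 N, H = 4.050e+09 Pa, K = 5.287e-05.
Wear volume V = K·W·L/H = 5.287e-05 · 47.23 · 165.4 / 4.050e+09 = 1.020e-10 m³.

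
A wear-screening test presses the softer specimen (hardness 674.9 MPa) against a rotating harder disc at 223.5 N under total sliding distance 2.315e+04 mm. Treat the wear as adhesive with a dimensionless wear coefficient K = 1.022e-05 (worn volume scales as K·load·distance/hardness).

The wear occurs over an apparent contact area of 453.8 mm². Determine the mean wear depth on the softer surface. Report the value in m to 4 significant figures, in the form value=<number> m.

Intermediate values are printed rounded; each operation carries exact precision — one last rounding to 4 significant digits.
Total distance L = 2.315e+04 mm = 23.15 m.
Hardness H = 674.9 MPa = 6.749e+08 Pa.
Contact area A = 453.8 mm² = 4.538e-04 m².
In SI base units: W = 223.5 N, H = 6.749e+08 Pa, K = 1.022e-05.
Archard volume V = K·W·L/H = 1.022e-05 · 223.5 · 23.15 / 6.749e+08 = 7.835e-11 m³.
Wear depth h = V/A = 7.835e-11 / 4.538e-04 = 1.727e-07 m.

value=1.727e-07 m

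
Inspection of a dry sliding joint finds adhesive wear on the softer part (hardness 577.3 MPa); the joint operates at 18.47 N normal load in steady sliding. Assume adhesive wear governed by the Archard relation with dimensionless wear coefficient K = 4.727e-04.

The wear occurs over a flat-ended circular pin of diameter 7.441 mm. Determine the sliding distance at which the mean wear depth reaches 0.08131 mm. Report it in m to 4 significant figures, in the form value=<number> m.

The intermediates are printed rounded. The algebra maintains full precision — a single final rounding: 4 significant digits.
Convert: Hardness H = 577.3 MPa = 5.773e+08 Pa.
Convert: Pin diameter d = 7.441 mm = 0.007441 m. Contact area A = π·d²/4 = π·(0.007441 m)²/4 = 4.349e-05 m².
Convert: Depth limit h_lim = 0.08131 mm = 8.131e-05 m.
As SI base values: W = 18.47 N, H = 5.773e+08 Pa, K = 4.727e-04.
At the depth limit, V_lim = h_lim·A = 8.131e-05 · 4.349e-05 = 3.536e-09 m³.
Thus life L = V_lim·H/(K·W) = 3.536e-09 · 5.773e+08 / (4.727e-04 · 18.47) = 233.8 m.

value=233.8 m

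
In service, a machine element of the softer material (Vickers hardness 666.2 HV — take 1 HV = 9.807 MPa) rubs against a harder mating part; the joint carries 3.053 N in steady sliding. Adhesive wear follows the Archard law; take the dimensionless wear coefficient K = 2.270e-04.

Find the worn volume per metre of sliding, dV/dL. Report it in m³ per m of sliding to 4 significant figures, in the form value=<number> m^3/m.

Shown intermediates are rounded; the algebra holds full float precision; a lone final rounding, at four significant digits.
Hardness H = 666.2 HV × 9.807 MPa/HV = 6533 MPa = 6.533e+09 Pa.
In SI base units: W = 3.053 N, H = 6.533e+09 Pa, K = 2.270e-04.
Volumetric rate dV/dL = K·W/H — distance-free: 2.270e-04 · 3.053 / 6.533e+09 = 1.061e-13 m³/m.

value=1.061e-13 m^3/m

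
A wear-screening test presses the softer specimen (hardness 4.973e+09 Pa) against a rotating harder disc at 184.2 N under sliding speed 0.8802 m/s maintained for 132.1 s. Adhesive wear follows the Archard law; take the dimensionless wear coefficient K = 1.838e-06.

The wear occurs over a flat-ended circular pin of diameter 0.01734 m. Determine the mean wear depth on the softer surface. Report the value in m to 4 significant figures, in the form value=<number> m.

Every step carries full float precision — the intermediates are printed rounded. Rounded once at the end to four significant figures.
Convert: Sliding distance L = v·t = 0.8802 m/s × 132.1 s = 116.3 m.
Convert: Contact area A = π·d²/4 = π·(0.01734 m)²/4 = 2.362e-04 m².
SI base units throughout: W = 184.2 N, H = 4.973e+09 Pa, K = 1.838e-06.
By Archard's law, V = K·W·L/H = 1.838e-06 · 184.2 · 116.3 / 4.973e+09 = 7.916e-12 m³.
Mean depth h = V/A = 7.916e-12 / 2.362e-04 = 3.352e-08 m.

value=3.352e-08 m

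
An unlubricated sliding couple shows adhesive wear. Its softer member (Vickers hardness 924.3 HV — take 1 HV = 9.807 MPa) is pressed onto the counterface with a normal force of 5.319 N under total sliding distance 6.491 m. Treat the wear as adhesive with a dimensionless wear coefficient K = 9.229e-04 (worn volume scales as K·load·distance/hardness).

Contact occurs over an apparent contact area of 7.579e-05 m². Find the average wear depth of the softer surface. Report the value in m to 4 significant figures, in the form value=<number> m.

All arithmetic carries exact precision; displayed values are rounded, and one final rounding: four significant digits.
Hardness H = 924.3 HV × 9.807 MPa/HV = 9065 MPa = 9.065e+09 Pa.
As SI base values: W = 5.319 N, H = 9.065e+09 Pa, K = 9.229e-04.
Worn volume V = K·W·L/H = 9.229e-04 · 5.319 · 6.491 / 9.065e+09 = 3.515e-12 m³.
Average depth h = V/A = 3.515e-12 / 7.579e-05 = 4.638e-08 m.

value=4.638e-08 m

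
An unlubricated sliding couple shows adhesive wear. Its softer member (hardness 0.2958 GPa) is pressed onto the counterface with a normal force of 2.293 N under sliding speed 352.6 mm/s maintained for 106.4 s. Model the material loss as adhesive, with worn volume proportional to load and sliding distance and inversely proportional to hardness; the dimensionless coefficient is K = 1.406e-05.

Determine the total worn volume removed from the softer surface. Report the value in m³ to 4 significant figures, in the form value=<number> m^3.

The intermediates are printed rounded; the algebra carries exact precision. Rounded just once to 4 significant figures.
Sliding speed v = 352.6 mm/s = 0.3526 m/s. The distance L = v·t = 0.3526 m/s × 106.4 s = 37.52 m.
Hardness H = 0.2958 GPa = 2.958e+08 Pa.
Expressed in SI base units: W = 2.293 N, H = 2.958e+08 Pa, K = 1.406e-05.
The Archard volume V = K·W·L/H = 1.406e-05 · 2.293 · 37.52 / 2.958e+08 = 4.089e-12 m³.

value=4.089e-12 m^3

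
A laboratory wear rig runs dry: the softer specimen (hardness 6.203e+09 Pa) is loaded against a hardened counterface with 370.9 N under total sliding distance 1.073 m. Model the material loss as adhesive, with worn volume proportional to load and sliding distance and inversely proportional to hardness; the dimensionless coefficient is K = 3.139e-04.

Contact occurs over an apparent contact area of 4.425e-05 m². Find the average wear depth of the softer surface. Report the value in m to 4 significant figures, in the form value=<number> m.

The intermediates are printed rounded; all arithmetic runs at full precision; one last rounding, at four significant figures.
SI base units throughout: W = 370.9 N, H = 6.203e+09 Pa, K = 3.139e-04.
Volume removed: V = K·W·L/H = 3.139e-04 · 370.9 · 1.073 / 6.203e+09 = 2.014e-11 m³.
Mean wear depth h = V/A = 2.014e-11 / 4.425e-05 = 4.551e-07 m.

value=4.551e-07 m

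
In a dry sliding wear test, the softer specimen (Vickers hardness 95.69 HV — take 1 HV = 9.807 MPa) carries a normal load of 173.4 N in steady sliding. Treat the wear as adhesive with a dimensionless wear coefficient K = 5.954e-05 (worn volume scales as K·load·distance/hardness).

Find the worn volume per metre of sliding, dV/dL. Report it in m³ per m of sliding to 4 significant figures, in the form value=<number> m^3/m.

All working math runs at exact precision, and the intermediates are shown rounded — one final rounding to four significant digits.
Hardness H = 95.69 HV × 9.807 MPa/HV = 938.4 MPa = 9.384e+08 Pa.
Restated in SI base units: W = 173.4 N, H = 9.384e+08 Pa, K = 5.954e-05.
Rate of wear dV/dL = K·W/H (independent of L): 5.954e-05 · 173.4 / 9.384e+08 = 1.100e-11 m³/m.

value=1.100e-11 m^3/m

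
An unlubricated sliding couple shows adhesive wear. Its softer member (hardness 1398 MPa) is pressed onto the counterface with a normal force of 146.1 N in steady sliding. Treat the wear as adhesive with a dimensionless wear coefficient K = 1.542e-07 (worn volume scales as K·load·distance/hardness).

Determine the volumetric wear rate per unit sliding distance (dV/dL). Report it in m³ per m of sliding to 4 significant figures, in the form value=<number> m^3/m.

value=1.611e-14 m^3/m

The algebra holds exact precision — intermediate values are shown rounded; a lone final rounding to 4 significant digits.
Convert: Hardness H = 1398 MPa = 1.398e+09 Pa.
In SI base units: W = 146.1 N, H = 1.398e+09 Pa, K = 1.542e-07.
Volumetric rate dV/dL = K·W/H (independent of L): 1.542e-07 · 146.1 / 1.398e+09 = 1.611e-14 m³/m.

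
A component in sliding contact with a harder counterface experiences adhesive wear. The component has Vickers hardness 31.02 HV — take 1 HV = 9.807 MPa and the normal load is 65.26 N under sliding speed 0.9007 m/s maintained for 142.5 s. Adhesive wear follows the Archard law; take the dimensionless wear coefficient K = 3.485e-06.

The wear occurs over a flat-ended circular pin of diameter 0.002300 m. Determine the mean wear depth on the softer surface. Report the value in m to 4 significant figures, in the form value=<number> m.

value=2.310e-05 m

Intermediate values appear rounded, and all arithmetic maintains full float precision. Rounded just once, at 4 significant figures.
The distance L = v·t = 0.9007 m/s × 142.5 s = 128.3 m.
Hardness H = 31.02 HV × 9.807 MPa/HV = 304.2 MPa = 3.042e+08 Pa.
Contact area A = π·d²/4 = π·(0.002300 m)²/4 = 4.155e-06 m².
As SI base values: W = 65.26 N, H = 3.042e+08 Pa, K = 3.485e-06.
Archard relation: V = K·W·L/H = 3.485e-06 · 65.26 · 128.3 / 3.042e+08 = 9.595e-11 m³.
Wear depth h = V/A = 9.595e-11 / 4.155e-06 = 2.310e-05 m.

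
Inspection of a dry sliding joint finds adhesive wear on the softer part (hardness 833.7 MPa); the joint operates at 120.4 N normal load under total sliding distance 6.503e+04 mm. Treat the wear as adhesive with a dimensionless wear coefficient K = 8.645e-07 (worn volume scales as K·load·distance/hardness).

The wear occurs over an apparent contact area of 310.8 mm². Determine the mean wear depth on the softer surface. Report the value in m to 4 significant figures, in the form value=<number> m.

The algebra holds full float precision; quoted intermediates are rounded — one final rounding to four significant figures.
Convert: Distance L = 6.503e+04 mm = 65.03 m.
Convert: Hardness H = 833.7 MPa = 8.337e+08 Pa.
Convert: Contact area A = 310.8 mm² = 3.108e-04 m².
SI base units throughout: W = 120.4 N, H = 8.337e+08 Pa, K = 8.645e-07.
Volume removed: V = K·W·L/H = 8.645e-07 · 120.4 · 65.03 / 8.337e+08 = 8.119e-12 m³.
Mean depth h = V/A = 8.119e-12 / 3.108e-04 = 2.612e-08 m.

value=2.612e-08 m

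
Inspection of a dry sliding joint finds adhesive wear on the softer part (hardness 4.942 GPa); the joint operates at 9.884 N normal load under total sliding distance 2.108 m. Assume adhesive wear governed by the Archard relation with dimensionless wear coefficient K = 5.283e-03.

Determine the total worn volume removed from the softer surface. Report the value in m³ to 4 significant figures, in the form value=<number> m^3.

value=2.227e-11 m^3

Intermediates appear rounded; each operation holds full float precision, and rounded once at the end: four significant digits.
Hardness H = 4.942 GPa = 4.942e+09 Pa.
SI base units throughout: W = 9.884 N, H = 4.942e+09 Pa, K = 5.283e-03.
The Archard volume V = K·W·L/H = 5.283e-03 · 9.884 · 2.108 / 4.942e+09 = 2.227e-11 m³.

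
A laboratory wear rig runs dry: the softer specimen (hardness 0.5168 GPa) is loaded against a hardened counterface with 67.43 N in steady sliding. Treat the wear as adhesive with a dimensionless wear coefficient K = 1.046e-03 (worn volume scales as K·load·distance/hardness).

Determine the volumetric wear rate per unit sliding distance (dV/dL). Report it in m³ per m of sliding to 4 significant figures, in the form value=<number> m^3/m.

value=1.365e-10 m^3/m

Shown intermediates are rounded — every step keeps full float precision; one final rounding to four significant digits.
Hardness H = 0.5168 GPa = 5.168e+08 Pa.
As SI base values: W = 67.43 N, H = 5.168e+08 Pa, K = 1.046e-03.
Rate of wear dV/dL = K·W/H, so: 1.046e-03 · 67.43 / 5.168e+08 = 1.365e-10 m³/m.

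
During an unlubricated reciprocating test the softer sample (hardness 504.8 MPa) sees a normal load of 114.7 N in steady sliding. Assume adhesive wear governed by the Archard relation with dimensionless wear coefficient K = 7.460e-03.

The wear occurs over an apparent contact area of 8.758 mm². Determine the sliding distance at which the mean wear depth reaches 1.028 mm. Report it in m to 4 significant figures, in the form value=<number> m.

Intermediates are shown rounded; the computation keeps full float precision — one final rounding: 4 significant digits.
Hardness H = 504.8 MPa = 5.048e+08 Pa.
Contact area A = 8.758 mm² = 8.758e-06 m².
Depth limit h_lim = 1.028 mm = 0.001028 m.
Expressed in SI base units: W = 114.7 N, H = 5.048e+08 Pa, K = 7.460e-03.
Allowed volume V_lim = h_lim·A = 0.001028 · 8.758e-06 = 9.003e-09 m³.
Sliding life L = V_lim·H/(K·W) = 9.003e-09 · 5.048e+08 / (7.460e-03 · 114.7) = 5.311 m.

value=5.311 m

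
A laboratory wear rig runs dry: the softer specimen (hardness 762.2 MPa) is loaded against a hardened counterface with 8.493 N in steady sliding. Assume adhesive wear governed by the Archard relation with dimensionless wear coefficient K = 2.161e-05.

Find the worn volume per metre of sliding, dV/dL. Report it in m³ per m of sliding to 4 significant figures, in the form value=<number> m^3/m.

value=2.408e-13 m^3/m

The intermediates are printed rounded, and each operation carries full float precision; one last rounding to four significant figures.
Hardness H = 762.2 MPa = 7.622e+08 Pa.
Collected in SI base units: W = 8.493 N, H = 7.622e+08 Pa, K = 2.161e-05.
The wear rate dV/dL = K·W/H: 2.161e-05 · 8.493 / 7.622e+08 = 2.408e-13 m³/m.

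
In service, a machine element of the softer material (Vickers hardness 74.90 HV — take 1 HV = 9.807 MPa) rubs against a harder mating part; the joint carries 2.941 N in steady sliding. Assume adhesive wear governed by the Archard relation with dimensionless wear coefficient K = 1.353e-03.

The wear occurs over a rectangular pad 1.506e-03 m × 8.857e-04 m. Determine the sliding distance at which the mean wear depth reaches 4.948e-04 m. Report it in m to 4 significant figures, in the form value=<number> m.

value=121.8 m

Quoted intermediates are rounded — every step keeps full float precision, and one final rounding to 4 significant figures.
Hardness H = 74.90 HV × 9.807 MPa/HV = 734.5 MPa = 7.345e+08 Pa.
Contact area A = 1.506e-03 m × 8.857e-04 m = 1.334e-06 m².
Working in SI base units: W = 2.941 N, H = 7.345e+08 Pa, K = 1.353e-03.
Permissible volume V_lim = h_lim·A = 4.948e-04 · 1.334e-06 = 6.600e-10 m³.
Inverting, life L = V_lim·H/(K·W) = 6.600e-10 · 7.345e+08 / (1.353e-03 · 2.941) = 121.8 m.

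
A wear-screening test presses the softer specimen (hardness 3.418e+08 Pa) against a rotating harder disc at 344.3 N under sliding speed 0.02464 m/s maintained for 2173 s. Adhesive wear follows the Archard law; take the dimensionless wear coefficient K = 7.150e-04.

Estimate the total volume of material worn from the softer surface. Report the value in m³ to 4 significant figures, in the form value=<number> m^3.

The intermediates appear rounded — every step carries full precision, and rounded just once to four significant figures.
Convert: The distance L = v·t = 0.02464 m/s × 2173 s = 53.54 m.
In SI base units, W = 344.3 N, H = 3.418e+08 Pa, K = 7.150e-04.
Archard volume V = K·W·L/H = 7.150e-04 · 344.3 · 53.54 / 3.418e+08 = 3.856e-08 m³.

value=3.856e-08 m^3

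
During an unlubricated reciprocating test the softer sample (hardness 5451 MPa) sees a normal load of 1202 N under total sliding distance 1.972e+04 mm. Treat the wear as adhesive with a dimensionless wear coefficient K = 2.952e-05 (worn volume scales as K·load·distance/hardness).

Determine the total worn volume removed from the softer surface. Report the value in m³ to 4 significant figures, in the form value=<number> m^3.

Every step maintains full precision. The intermediates are displayed rounded, and rounded once at the end to four significant figures.
Convert: The distance L = 1.972e+04 mm = 19.72 m.
Convert: Hardness H = 5451 MPa = 5.451e+09 Pa.
Expressed in SI base units: W = 1202 N, H = 5.451e+09 Pa, K = 2.952e-05.
The Archard volume V = K·W·L/H = 2.952e-05 · 1202 · 19.72 / 5.451e+09 = 1.284e-10 m³.

value=1.284e-10 m^3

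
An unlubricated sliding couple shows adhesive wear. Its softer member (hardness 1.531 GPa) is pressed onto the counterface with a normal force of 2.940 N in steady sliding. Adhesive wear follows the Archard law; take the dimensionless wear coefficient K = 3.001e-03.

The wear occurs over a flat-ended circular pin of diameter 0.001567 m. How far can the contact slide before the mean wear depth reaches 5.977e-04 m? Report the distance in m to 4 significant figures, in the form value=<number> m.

value=200.0 m

The algebra maintains exact precision; printed values are rounded. Rounded just once, at four significant figures.
Convert: Hardness H = 1.531 GPa = 1.531e+09 Pa.
Convert: Contact area A = π·d²/4 = π·(0.001567 m)²/4 = 1.929e-06 m².
Restated in SI base units: W = 2.940 N, H = 1.531e+09 Pa, K = 3.001e-03.
At the depth limit, V_lim = h_lim·A = 5.977e-04 · 1.929e-06 = 1.153e-09 m³.
Life L = V_lim·H/(K·W) = 1.153e-09 · 1.531e+09 / (3.001e-03 · 2.940) = 200.0 m.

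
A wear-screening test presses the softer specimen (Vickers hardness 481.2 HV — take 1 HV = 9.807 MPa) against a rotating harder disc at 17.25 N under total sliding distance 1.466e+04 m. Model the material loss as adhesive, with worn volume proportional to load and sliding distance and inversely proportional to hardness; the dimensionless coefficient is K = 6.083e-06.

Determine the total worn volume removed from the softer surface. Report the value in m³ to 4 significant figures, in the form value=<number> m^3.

value=3.260e-10 m^3

Shown intermediates are rounded, and every step runs at exact precision, and one last rounding to 4 significant digits.
Hardness H = 481.2 HV × 9.807 MPa/HV = 4719 MPa = 4.719e+09 Pa.
Collected in SI base units: W = 17.25 N, H = 4.719e+09 Pa, K = 6.083e-06.
Archard volume V = K·W·L/H = 6.083e-06 · 17.25 · 1.466e+04 / 4.719e+09 = 3.260e-10 m³.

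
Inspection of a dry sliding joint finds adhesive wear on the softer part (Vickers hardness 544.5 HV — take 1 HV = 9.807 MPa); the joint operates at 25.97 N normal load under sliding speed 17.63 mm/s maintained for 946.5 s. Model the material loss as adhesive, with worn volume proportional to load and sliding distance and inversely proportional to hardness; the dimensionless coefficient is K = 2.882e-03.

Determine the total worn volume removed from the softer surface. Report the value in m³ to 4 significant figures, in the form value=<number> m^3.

The intermediates are displayed rounded, and all arithmetic runs at full float precision; one final rounding, at four significant figures.
Convert: Sliding speed v = 17.63 mm/s = 0.01763 m/s. Distance covered L = v·t = 0.01763 m/s × 946.5 s = 16.69 m.
Convert: Hardness H = 544.5 HV × 9.807 MPa/HV = 5340 MPa = 5.340e+09 Pa.
Working in SI base units: W = 25.97 N, H = 5.340e+09 Pa, K = 2.882e-03.
Archard relation: V = K·W·L/H = 2.882e-03 · 25.97 · 16.69 / 5.340e+09 = 2.339e-10 m³.

value=2.339e-10 m^3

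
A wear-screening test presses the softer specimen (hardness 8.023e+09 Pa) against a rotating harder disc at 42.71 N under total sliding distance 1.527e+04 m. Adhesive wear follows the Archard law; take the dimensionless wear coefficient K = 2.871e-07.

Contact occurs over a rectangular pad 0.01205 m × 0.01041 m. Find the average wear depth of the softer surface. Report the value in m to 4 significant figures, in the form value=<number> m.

The computation carries exact precision. Intermediates are shown rounded — one last rounding to four significant digits.
Contact area A = 0.01205 m × 0.01041 m = 1.254e-04 m².
As SI base values: W = 42.71 N, H = 8.023e+09 Pa, K = 2.871e-07.
Worn volume V = K·W·L/H = 2.871e-07 · 42.71 · 1.527e+04 / 8.023e+09 = 2.334e-11 m³.
Mean depth h = V/A = 2.334e-11 / 1.254e-04 = 1.860e-07 m.

value=1.860e-07 m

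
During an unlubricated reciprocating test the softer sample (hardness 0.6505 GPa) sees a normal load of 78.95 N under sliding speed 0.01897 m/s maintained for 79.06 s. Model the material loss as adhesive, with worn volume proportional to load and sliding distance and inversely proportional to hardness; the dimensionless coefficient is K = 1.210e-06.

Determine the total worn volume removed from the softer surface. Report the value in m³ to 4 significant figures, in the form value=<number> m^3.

The intermediates are displayed rounded, and each operation holds full float precision; one final rounding to 4 significant figures.
Sliding distance L = v·t = 0.01897 m/s × 79.06 s = 1.500 m.
Hardness H = 0.6505 GPa = 6.505e+08 Pa.
Expressed in SI base units: W = 78.95 N, H = 6.505e+08 Pa, K = 1.210e-06.
Worn volume V = K·W·L/H = 1.210e-06 · 78.95 · 1.500 / 6.505e+08 = 2.202e-13 m³.

value=2.202e-13 m^3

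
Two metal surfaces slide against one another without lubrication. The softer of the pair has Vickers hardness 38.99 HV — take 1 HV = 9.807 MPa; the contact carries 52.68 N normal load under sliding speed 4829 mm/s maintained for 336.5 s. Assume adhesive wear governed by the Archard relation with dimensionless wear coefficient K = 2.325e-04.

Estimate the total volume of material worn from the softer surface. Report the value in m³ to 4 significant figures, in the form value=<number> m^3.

value=5.205e-08 m^3

Intermediate values are shown rounded — the algebra runs at full float precision. Rounded once at the end: four significant figures.
Convert: Sliding speed v = 4829 mm/s = 4.829 m/s. Total distance L = v·t = 4.829 m/s × 336.5 s = 1625 m.
Convert: Hardness H = 38.99 HV × 9.807 MPa/HV = 382.4 MPa = 3.824e+08 Pa.
Working in SI base units: W = 52.68 N, H = 3.824e+08 Pa, K = 2.325e-04.
The Archard volume V = K·W·L/H = 2.325e-04 · 52.68 · 1625 / 3.824e+08 = 5.205e-08 m³.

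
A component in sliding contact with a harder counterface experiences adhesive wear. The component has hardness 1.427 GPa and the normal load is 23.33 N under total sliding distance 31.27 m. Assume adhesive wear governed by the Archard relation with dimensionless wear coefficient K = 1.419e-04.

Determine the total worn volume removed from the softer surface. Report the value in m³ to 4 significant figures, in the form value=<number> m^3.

Displayed values are rounded; the computation holds full float precision. Rounded just once, at 4 significant figures.
Hardness H = 1.427 GPa = 1.427e+09 Pa.
SI base units throughout: W = 23.33 N, H = 1.427e+09 Pa, K = 1.419e-04.
Apply Archard: V = K·W·L/H = 1.419e-04 · 23.33 · 31.27 / 1.427e+09 = 7.254e-11 m³.

value=7.254e-11 m^3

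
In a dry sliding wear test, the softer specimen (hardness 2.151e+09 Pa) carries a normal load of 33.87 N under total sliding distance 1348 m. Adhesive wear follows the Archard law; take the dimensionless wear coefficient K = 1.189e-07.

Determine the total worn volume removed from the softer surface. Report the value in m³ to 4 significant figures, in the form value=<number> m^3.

value=2.524e-12 m^3

Quoted intermediates are rounded; the algebra runs at exact precision, and rounded once at the end to 4 significant figures.
Expressed in SI base units: W = 33.87 N, H = 2.151e+09 Pa, K = 1.189e-07.
Wear volume V = K·W·L/H = 1.189e-07 · 33.87 · 1348 / 2.151e+09 = 2.524e-12 m³.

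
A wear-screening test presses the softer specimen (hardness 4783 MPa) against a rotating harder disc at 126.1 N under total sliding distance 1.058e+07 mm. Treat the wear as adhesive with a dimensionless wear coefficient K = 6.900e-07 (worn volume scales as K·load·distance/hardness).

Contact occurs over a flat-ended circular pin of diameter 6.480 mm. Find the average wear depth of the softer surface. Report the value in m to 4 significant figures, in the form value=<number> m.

The algebra maintains full precision. Intermediates are shown rounded — one final rounding to four significant digits.
Convert: Sliding distance L = 1.058e+07 mm = 1.058e+04 m.
Convert: Hardness H = 4783 MPa = 4.783e+09 Pa.
Convert: Pin diameter d = 6.480 mm = 0.006480 m. Contact area A = π·d²/4 = π·(0.006480 m)²/4 = 3.298e-05 m².
In SI base units, W = 126.1 N, H = 4.783e+09 Pa, K = 6.900e-07.
Volume removed: V = K·W·L/H = 6.900e-07 · 126.1 · 1.058e+04 / 4.783e+09 = 1.925e-10 m³.
Mean wear depth h = V/A = 1.925e-10 / 3.298e-05 = 5.836e-06 m.

value=5.836e-06 m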